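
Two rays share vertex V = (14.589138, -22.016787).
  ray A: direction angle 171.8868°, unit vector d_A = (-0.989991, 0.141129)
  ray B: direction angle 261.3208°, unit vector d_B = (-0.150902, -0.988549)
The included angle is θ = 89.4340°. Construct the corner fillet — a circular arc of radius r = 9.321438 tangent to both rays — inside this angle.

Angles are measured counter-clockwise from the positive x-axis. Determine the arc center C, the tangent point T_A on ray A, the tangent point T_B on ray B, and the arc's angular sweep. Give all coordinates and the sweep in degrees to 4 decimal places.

bisector direction at 216.6038° = (-0.802778,-0.596278)
center distance |VC| = r/sin(θ/2) = 9.321438/sin(44.7170°) = 13.248101
C = V + |VC|·bis = (3.9539,-29.9163)
T_A = V + ((C−V)·d_A)·d_A = V + 9.4140·d_A = (5.2694,-20.6882)
T_B = V + ((C−V)·d_B)·d_B = V + 9.4140·d_B = (13.1686,-31.3230)
sweep = 180° − θ = 90.5660°

center=(3.9539,-29.9163) T_A=(5.2694,-20.6882) T_B=(13.1686,-31.3230) sweep=90.5660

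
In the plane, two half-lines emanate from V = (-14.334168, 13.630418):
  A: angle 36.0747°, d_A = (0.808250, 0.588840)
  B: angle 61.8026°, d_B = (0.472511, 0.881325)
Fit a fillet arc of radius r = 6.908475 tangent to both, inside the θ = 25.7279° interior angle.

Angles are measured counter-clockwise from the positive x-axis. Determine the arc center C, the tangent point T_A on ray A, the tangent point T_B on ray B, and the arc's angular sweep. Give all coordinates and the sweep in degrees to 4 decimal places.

center=(6.0486,37.0274) T_A=(10.1166,31.4437) T_B=(-0.0400,40.2918) sweep=154.2721

bisector direction at 48.9387° = (0.656867,0.754007)
center distance |VC| = r/sin(θ/2) = 6.908475/sin(12.8640°) = 31.030253
C = V + |VC|·bis = (6.0486,37.0274)
T_A = V + ((C−V)·d_A)·d_A = V + 30.2514·d_A = (10.1166,31.4437)
T_B = V + ((C−V)·d_B)·d_B = V + 30.2514·d_B = (-0.0400,40.2918)
sweep = 180° − θ = 154.2721°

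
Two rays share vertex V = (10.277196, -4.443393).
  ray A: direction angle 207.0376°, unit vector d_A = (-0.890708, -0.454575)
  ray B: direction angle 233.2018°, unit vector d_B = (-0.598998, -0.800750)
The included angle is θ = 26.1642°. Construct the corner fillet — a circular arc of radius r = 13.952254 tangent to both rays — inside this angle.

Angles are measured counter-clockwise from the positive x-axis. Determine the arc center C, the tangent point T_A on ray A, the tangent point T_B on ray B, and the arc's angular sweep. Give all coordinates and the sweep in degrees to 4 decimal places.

center=(-36.8597,-44.1640) T_A=(-43.2020,-31.7366) T_B=(-25.6874,-52.5214) sweep=153.8358

bisector direction at 220.1197° = (-0.764700,-0.644387)
center distance |VC| = r/sin(θ/2) = 13.952254/sin(13.0821°) = 61.640990
C = V + |VC|·bis = (-36.8597,-44.1640)
T_A = V + ((C−V)·d_A)·d_A = V + 60.0412·d_A = (-43.2020,-31.7366)
T_B = V + ((C−V)·d_B)·d_B = V + 60.0412·d_B = (-25.6874,-52.5214)
sweep = 180° − θ = 153.8358°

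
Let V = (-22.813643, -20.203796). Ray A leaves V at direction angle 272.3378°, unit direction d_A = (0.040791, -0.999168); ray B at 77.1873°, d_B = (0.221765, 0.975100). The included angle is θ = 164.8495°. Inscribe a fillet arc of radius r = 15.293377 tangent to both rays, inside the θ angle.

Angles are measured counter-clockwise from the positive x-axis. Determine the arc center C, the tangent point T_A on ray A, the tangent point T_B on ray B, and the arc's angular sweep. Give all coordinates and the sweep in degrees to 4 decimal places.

center=(-7.4500,-21.6121) T_A=(-22.7307,-22.2360) T_B=(-22.3626,-18.2206) sweep=15.1505

bisector direction at 354.7626° = (0.995825,-0.091283)
center distance |VC| = r/sin(θ/2) = 15.293377/sin(82.4248°) = 15.428024
C = V + |VC|·bis = (-7.4500,-21.6121)
T_A = V + ((C−V)·d_A)·d_A = V + 2.0338·d_A = (-22.7307,-22.2360)
T_B = V + ((C−V)·d_B)·d_B = V + 2.0338·d_B = (-22.3626,-18.2206)
sweep = 180° − θ = 15.1505°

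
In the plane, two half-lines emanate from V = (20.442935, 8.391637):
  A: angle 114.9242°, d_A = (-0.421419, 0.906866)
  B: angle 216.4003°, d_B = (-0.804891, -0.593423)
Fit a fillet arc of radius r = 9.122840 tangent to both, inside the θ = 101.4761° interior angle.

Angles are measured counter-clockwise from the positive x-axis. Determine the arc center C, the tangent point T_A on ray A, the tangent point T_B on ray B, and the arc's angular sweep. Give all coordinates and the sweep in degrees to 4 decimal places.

bisector direction at 165.6623° = (-0.968853,0.247637)
center distance |VC| = r/sin(θ/2) = 9.122840/sin(50.7381°) = 11.782647
C = V + |VC|·bis = (9.0273,11.3095)
T_A = V + ((C−V)·d_A)·d_A = V + 7.4568·d_A = (17.3005,15.1540)
T_B = V + ((C−V)·d_B)·d_B = V + 7.4568·d_B = (14.4410,3.9666)
sweep = 180° − θ = 78.5239°

center=(9.0273,11.3095) T_A=(17.3005,15.1540) T_B=(14.4410,3.9666) sweep=78.5239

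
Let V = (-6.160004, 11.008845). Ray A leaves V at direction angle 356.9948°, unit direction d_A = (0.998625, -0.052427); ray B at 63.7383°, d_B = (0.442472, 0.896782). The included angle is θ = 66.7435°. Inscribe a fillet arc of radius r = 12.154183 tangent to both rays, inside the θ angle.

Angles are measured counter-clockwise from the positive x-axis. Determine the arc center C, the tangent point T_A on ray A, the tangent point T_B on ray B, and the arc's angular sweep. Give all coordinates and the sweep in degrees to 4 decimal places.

bisector direction at 30.3665° = (0.862809,0.505530)
center distance |VC| = r/sin(θ/2) = 12.154183/sin(33.3717°) = 22.095741
C = V + |VC|·bis = (12.9044,22.1789)
T_A = V + ((C−V)·d_A)·d_A = V + 18.4526·d_A = (12.2672,10.0414)
T_B = V + ((C−V)·d_B)·d_B = V + 18.4526·d_B = (2.0047,27.5568)
sweep = 180° − θ = 113.2565°

center=(12.9044,22.1789) T_A=(12.2672,10.0414) T_B=(2.0047,27.5568) sweep=113.2565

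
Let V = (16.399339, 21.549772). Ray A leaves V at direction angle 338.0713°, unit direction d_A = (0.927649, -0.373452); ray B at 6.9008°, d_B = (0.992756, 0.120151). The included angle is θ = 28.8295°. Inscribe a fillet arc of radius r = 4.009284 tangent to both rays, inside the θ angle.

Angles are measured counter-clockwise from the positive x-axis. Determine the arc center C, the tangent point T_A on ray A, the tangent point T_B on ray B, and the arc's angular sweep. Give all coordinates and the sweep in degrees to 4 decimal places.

bisector direction at 352.4861° = (0.991413,-0.130768)
center distance |VC| = r/sin(θ/2) = 4.009284/sin(14.4147°) = 16.105473
C = V + |VC|·bis = (32.3665,19.4437)
T_A = V + ((C−V)·d_A)·d_A = V + 15.5985·d_A = (30.8692,15.7245)
T_B = V + ((C−V)·d_B)·d_B = V + 15.5985·d_B = (31.8848,23.4239)
sweep = 180° − θ = 151.1705°

center=(32.3665,19.4437) T_A=(30.8692,15.7245) T_B=(31.8848,23.4239) sweep=151.1705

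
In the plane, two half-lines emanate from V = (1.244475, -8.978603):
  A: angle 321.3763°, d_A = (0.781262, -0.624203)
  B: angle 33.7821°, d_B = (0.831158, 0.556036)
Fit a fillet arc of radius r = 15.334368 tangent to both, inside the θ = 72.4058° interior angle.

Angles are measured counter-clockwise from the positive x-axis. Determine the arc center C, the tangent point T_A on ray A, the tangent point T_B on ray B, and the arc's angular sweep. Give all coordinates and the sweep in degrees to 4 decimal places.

center=(27.1833,-10.0752) T_A=(17.6116,-22.0554) T_B=(18.6569,2.6701) sweep=107.5942

bisector direction at 357.5792° = (0.999108,-0.042238)
center distance |VC| = r/sin(θ/2) = 15.334368/sin(36.2029°) = 25.962006
C = V + |VC|·bis = (27.1833,-10.0752)
T_A = V + ((C−V)·d_A)·d_A = V + 20.9495·d_A = (17.6116,-22.0554)
T_B = V + ((C−V)·d_B)·d_B = V + 20.9495·d_B = (18.6569,2.6701)
sweep = 180° − θ = 107.5942°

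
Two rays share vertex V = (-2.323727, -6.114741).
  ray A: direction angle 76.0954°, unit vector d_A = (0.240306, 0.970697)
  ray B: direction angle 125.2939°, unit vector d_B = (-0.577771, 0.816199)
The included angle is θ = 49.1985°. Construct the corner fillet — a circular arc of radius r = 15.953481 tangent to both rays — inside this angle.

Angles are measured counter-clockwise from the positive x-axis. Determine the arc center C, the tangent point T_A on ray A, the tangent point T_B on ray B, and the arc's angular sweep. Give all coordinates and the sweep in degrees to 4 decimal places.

bisector direction at 100.6947° = (-0.185575,0.982630)
center distance |VC| = r/sin(θ/2) = 15.953481/sin(24.5993°) = 38.324942
C = V + |VC|·bis = (-9.4359,31.5445)
T_A = V + ((C−V)·d_A)·d_A = V + 34.8466·d_A = (6.0501,27.7108)
T_B = V + ((C−V)·d_B)·d_B = V + 34.8466·d_B = (-22.4571,22.3270)
sweep = 180° − θ = 130.8015°

center=(-9.4359,31.5445) T_A=(6.0501,27.7108) T_B=(-22.4571,22.3270) sweep=130.8015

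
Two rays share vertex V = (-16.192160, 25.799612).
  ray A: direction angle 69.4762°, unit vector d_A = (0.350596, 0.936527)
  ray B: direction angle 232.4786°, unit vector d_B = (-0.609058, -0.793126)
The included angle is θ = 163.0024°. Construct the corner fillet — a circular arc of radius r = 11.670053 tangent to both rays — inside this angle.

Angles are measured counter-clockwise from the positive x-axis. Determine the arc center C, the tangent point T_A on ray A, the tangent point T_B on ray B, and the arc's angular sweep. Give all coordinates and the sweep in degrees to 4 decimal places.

bisector direction at 150.9774° = (-0.874428,0.485155)
center distance |VC| = r/sin(θ/2) = 11.670053/sin(81.5012°) = 11.799625
C = V + |VC|·bis = (-26.5101,31.5243)
T_A = V + ((C−V)·d_A)·d_A = V + 1.7439·d_A = (-15.5808,27.4328)
T_B = V + ((C−V)·d_B)·d_B = V + 1.7439·d_B = (-17.2543,24.4165)
sweep = 180° − θ = 16.9976°

center=(-26.5101,31.5243) T_A=(-15.5808,27.4328) T_B=(-17.2543,24.4165) sweep=16.9976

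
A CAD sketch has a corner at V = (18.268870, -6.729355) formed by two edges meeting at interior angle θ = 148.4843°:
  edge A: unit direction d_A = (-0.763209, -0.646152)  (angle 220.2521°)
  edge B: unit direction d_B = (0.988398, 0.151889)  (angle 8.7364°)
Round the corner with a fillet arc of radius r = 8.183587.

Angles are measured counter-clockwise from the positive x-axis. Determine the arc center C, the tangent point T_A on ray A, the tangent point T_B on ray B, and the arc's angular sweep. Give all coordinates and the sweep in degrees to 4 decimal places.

center=(21.7943,-14.4672) T_A=(16.5065,-8.2215) T_B=(20.5513,-6.3786) sweep=31.5157

bisector direction at 294.4943° = (0.414602,-0.910003)
center distance |VC| = r/sin(θ/2) = 8.183587/sin(74.2421°) = 8.503152
C = V + |VC|·bis = (21.7943,-14.4672)
T_A = V + ((C−V)·d_A)·d_A = V + 2.3092·d_A = (16.5065,-8.2215)
T_B = V + ((C−V)·d_B)·d_B = V + 2.3092·d_B = (20.5513,-6.3786)
sweep = 180° − θ = 31.5157°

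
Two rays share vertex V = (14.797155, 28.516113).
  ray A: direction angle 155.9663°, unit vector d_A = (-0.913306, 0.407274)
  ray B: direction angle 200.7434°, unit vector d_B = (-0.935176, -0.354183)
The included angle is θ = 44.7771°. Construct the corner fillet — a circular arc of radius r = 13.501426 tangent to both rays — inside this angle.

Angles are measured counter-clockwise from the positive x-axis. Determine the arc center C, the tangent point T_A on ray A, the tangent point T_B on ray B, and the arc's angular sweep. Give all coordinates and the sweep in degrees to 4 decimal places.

bisector direction at 178.3548° = (-0.999588,0.028709)
center distance |VC| = r/sin(θ/2) = 13.501426/sin(22.3885°) = 35.447457
C = V + |VC|·bis = (-20.6357,29.5338)
T_A = V + ((C−V)·d_A)·d_A = V + 32.7755·d_A = (-15.1369,41.8647)
T_B = V + ((C−V)·d_B)·d_B = V + 32.7755·d_B = (-15.8537,16.9076)
sweep = 180° − θ = 135.2229°

center=(-20.6357,29.5338) T_A=(-15.1369,41.8647) T_B=(-15.8537,16.9076) sweep=135.2229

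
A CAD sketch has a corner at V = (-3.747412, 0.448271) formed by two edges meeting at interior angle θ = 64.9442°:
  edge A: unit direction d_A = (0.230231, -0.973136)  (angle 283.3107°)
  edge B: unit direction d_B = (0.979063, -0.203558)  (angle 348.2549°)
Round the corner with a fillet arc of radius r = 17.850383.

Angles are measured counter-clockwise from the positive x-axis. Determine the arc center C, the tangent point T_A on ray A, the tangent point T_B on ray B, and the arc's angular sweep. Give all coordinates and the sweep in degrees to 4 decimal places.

center=(20.0813,-22.7381) T_A=(2.7105,-26.8478) T_B=(23.7149,-5.2615) sweep=115.0558

bisector direction at 315.7828° = (0.716701,-0.697380)
center distance |VC| = r/sin(θ/2) = 17.850383/sin(32.4721°) = 33.247818
C = V + |VC|·bis = (20.0813,-22.7381)
T_A = V + ((C−V)·d_A)·d_A = V + 28.0496·d_A = (2.7105,-26.8478)
T_B = V + ((C−V)·d_B)·d_B = V + 28.0496·d_B = (23.7149,-5.2615)
sweep = 180° − θ = 115.0558°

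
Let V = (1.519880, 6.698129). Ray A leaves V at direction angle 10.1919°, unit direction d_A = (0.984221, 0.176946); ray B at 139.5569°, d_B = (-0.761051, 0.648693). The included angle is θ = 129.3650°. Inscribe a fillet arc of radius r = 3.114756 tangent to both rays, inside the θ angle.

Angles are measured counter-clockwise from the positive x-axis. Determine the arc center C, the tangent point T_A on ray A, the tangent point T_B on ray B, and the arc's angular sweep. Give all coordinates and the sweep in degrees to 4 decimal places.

bisector direction at 74.8744° = (0.260936,0.965356)
center distance |VC| = r/sin(θ/2) = 3.114756/sin(64.6825°) = 3.445710
C = V + |VC|·bis = (2.4190,10.0245)
T_A = V + ((C−V)·d_A)·d_A = V + 1.4735·d_A = (2.9701,6.9589)
T_B = V + ((C−V)·d_B)·d_B = V + 1.4735·d_B = (0.3985,7.6540)
sweep = 180° − θ = 50.6350°

center=(2.4190,10.0245) T_A=(2.9701,6.9589) T_B=(0.3985,7.6540) sweep=50.6350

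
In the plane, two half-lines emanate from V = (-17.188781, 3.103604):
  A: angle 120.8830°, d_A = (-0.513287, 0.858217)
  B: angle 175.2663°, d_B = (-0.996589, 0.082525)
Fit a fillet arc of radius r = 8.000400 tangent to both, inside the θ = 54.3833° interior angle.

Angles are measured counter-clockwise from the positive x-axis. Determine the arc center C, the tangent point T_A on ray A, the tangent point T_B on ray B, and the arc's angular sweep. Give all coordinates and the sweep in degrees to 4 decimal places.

center=(-32.0481,12.3618) T_A=(-25.1820,16.4683) T_B=(-32.7083,4.3887) sweep=125.6167

bisector direction at 148.0746° = (-0.848738,0.528814)
center distance |VC| = r/sin(θ/2) = 8.000400/sin(27.1916°) = 17.507560
C = V + |VC|·bis = (-32.0481,12.3618)
T_A = V + ((C−V)·d_A)·d_A = V + 15.5727·d_A = (-25.1820,16.4683)
T_B = V + ((C−V)·d_B)·d_B = V + 15.5727·d_B = (-32.7083,4.3887)
sweep = 180° − θ = 125.6167°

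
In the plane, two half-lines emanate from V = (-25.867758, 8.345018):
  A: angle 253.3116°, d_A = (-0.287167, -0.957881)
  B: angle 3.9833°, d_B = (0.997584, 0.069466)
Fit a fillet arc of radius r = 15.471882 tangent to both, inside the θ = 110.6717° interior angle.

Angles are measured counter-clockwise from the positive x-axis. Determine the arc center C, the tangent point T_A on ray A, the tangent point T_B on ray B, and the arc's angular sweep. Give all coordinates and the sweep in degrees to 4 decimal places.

bisector direction at 308.6474° = (0.624527,-0.781004)
center distance |VC| = r/sin(θ/2) = 15.471882/sin(55.3359°) = 18.810797
C = V + |VC|·bis = (-14.1199,-6.3463)
T_A = V + ((C−V)·d_A)·d_A = V + 10.6989·d_A = (-28.9401,-1.9033)
T_B = V + ((C−V)·d_B)·d_B = V + 10.6989·d_B = (-15.1947,9.0882)
sweep = 180° − θ = 69.3283°

center=(-14.1199,-6.3463) T_A=(-28.9401,-1.9033) T_B=(-15.1947,9.0882) sweep=69.3283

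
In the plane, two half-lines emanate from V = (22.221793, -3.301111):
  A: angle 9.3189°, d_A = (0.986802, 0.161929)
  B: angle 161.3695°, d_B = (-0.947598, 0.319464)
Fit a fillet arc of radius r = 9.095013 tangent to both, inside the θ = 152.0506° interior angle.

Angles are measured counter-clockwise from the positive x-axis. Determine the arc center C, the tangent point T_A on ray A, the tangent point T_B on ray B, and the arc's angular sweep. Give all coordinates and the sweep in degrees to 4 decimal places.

center=(22.9825,6.0404) T_A=(24.4553,-2.9346) T_B=(20.0770,-2.5780) sweep=27.9494

bisector direction at 85.3442° = (0.081170,0.996700)
center distance |VC| = r/sin(θ/2) = 9.095013/sin(76.0253°) = 9.372413
C = V + |VC|·bis = (22.9825,6.0404)
T_A = V + ((C−V)·d_A)·d_A = V + 2.2634·d_A = (24.4553,-2.9346)
T_B = V + ((C−V)·d_B)·d_B = V + 2.2634·d_B = (20.0770,-2.5780)
sweep = 180° − θ = 27.9494°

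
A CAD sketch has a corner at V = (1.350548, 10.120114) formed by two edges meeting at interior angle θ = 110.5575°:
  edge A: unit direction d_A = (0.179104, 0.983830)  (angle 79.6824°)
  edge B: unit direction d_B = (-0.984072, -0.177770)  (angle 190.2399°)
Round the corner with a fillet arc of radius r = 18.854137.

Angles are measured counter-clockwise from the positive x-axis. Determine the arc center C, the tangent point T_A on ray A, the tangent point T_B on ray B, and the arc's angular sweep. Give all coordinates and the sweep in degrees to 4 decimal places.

bisector direction at 134.9612° = (-0.706627,0.707586)
center distance |VC| = r/sin(θ/2) = 18.854137/sin(55.2788°) = 22.938780
C = V + |VC|·bis = (-14.8586,26.3513)
T_A = V + ((C−V)·d_A)·d_A = V + 13.0656·d_A = (3.6906,22.9744)
T_B = V + ((C−V)·d_B)·d_B = V + 13.0656·d_B = (-11.5069,7.7974)
sweep = 180° − θ = 69.4425°

center=(-14.8586,26.3513) T_A=(3.6906,22.9744) T_B=(-11.5069,7.7974) sweep=69.4425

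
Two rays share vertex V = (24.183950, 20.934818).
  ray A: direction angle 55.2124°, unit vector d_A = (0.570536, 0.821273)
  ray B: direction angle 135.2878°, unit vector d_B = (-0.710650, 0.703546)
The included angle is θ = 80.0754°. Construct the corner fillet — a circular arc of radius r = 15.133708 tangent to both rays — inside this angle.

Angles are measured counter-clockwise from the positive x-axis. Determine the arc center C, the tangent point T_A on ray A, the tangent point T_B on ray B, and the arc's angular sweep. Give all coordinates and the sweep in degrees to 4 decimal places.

bisector direction at 95.2501° = (-0.091503,0.995805)
center distance |VC| = r/sin(θ/2) = 15.133708/sin(40.0377°) = 23.525427
C = V + |VC|·bis = (22.0313,44.3616)
T_A = V + ((C−V)·d_A)·d_A = V + 18.0116·d_A = (34.4602,35.7272)
T_B = V + ((C−V)·d_B)·d_B = V + 18.0116·d_B = (11.3840,33.6068)
sweep = 180° − θ = 99.9246°

center=(22.0313,44.3616) T_A=(34.4602,35.7272) T_B=(11.3840,33.6068) sweep=99.9246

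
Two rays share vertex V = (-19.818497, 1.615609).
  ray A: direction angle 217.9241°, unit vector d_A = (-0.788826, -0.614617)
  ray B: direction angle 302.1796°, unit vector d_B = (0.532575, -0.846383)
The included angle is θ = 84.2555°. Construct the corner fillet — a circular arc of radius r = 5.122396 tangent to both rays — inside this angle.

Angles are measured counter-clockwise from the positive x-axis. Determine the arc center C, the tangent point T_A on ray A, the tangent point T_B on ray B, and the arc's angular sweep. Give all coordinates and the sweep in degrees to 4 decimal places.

bisector direction at 260.0519° = (-0.172757,-0.984964)
center distance |VC| = r/sin(θ/2) = 5.122396/sin(42.1277°) = 7.636410
C = V + |VC|·bis = (-21.1377,-5.9060)
T_A = V + ((C−V)·d_A)·d_A = V + 5.6636·d_A = (-24.2861,-1.8653)
T_B = V + ((C−V)·d_B)·d_B = V + 5.6636·d_B = (-16.8022,-3.1779)
sweep = 180° − θ = 95.7445°

center=(-21.1377,-5.9060) T_A=(-24.2861,-1.8653) T_B=(-16.8022,-3.1779) sweep=95.7445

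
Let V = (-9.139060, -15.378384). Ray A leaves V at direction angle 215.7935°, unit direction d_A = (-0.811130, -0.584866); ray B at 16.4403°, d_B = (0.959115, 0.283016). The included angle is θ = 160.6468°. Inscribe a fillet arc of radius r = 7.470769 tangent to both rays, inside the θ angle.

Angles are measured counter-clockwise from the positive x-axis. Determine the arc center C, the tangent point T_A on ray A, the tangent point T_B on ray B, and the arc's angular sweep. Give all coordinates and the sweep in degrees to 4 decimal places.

bisector direction at 296.1169° = (0.440204,-0.897898)
center distance |VC| = r/sin(θ/2) = 7.470769/sin(80.3234°) = 7.578596
C = V + |VC|·bis = (-5.8029,-22.1832)
T_A = V + ((C−V)·d_A)·d_A = V + 1.2739·d_A = (-10.1723,-16.1234)
T_B = V + ((C−V)·d_B)·d_B = V + 1.2739·d_B = (-7.9173,-15.0179)
sweep = 180° − θ = 19.3532°

center=(-5.8029,-22.1832) T_A=(-10.1723,-16.1234) T_B=(-7.9173,-15.0179) sweep=19.3532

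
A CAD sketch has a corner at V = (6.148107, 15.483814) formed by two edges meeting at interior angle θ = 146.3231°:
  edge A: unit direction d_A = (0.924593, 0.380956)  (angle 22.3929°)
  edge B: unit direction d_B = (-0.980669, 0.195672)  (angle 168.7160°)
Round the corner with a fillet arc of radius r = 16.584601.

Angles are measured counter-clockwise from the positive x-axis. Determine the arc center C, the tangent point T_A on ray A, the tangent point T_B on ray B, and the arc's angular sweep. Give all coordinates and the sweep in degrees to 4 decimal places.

center=(4.4709,32.7300) T_A=(10.7889,17.3960) T_B=(1.2258,16.4660) sweep=33.6769

bisector direction at 95.5545° = (-0.096792,0.995305)
center distance |VC| = r/sin(θ/2) = 16.584601/sin(73.1616°) = 17.327513
C = V + |VC|·bis = (4.4709,32.7300)
T_A = V + ((C−V)·d_A)·d_A = V + 5.0193·d_A = (10.7889,17.3960)
T_B = V + ((C−V)·d_B)·d_B = V + 5.0193·d_B = (1.2258,16.4660)
sweep = 180° − θ = 33.6769°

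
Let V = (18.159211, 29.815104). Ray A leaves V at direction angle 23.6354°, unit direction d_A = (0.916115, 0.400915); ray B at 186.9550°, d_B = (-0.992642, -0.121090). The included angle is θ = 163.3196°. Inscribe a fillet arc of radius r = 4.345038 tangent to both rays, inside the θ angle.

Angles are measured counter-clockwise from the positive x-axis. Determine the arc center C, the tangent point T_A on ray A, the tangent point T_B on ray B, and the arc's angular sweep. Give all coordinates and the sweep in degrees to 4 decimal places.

bisector direction at 105.2952° = (-0.263792,0.964580)
center distance |VC| = r/sin(θ/2) = 4.345038/sin(81.6598°) = 4.391481
C = V + |VC|·bis = (17.0008,34.0510)
T_A = V + ((C−V)·d_A)·d_A = V + 0.6370·d_A = (18.7428,30.0705)
T_B = V + ((C−V)·d_B)·d_B = V + 0.6370·d_B = (17.5269,29.7380)
sweep = 180° − θ = 16.6804°

center=(17.0008,34.0510) T_A=(18.7428,30.0705) T_B=(17.5269,29.7380) sweep=16.6804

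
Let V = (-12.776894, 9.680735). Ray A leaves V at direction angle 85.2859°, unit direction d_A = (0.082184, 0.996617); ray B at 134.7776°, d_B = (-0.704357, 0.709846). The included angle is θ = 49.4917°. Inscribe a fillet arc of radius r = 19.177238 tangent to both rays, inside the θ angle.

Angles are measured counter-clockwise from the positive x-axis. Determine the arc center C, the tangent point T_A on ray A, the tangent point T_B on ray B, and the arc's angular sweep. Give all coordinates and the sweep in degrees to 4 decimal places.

center=(-28.4699,52.7226) T_A=(-9.3575,51.1466) T_B=(-42.0828,39.2150) sweep=130.5083

bisector direction at 110.0318° = (-0.342541,0.939503)
center distance |VC| = r/sin(θ/2) = 19.177238/sin(24.7459°) = 45.813461
C = V + |VC|·bis = (-28.4699,52.7226)
T_A = V + ((C−V)·d_A)·d_A = V + 41.6066·d_A = (-9.3575,51.1466)
T_B = V + ((C−V)·d_B)·d_B = V + 41.6066·d_B = (-42.0828,39.2150)
sweep = 180° − θ = 130.5083°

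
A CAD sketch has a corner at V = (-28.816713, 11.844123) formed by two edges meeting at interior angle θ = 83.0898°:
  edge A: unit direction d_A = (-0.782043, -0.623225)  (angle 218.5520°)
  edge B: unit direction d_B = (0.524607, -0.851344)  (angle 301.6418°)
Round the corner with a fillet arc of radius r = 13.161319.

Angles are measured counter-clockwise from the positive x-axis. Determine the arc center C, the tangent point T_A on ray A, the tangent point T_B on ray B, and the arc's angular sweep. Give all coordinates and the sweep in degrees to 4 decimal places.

bisector direction at 260.0969° = (-0.171982,-0.985100)
center distance |VC| = r/sin(θ/2) = 13.161319/sin(41.5449°) = 19.844971
C = V + |VC|·bis = (-32.2297,-7.7052)
T_A = V + ((C−V)·d_A)·d_A = V + 14.8527·d_A = (-40.4322,2.5876)
T_B = V + ((C−V)·d_B)·d_B = V + 14.8527·d_B = (-21.0249,-0.8006)
sweep = 180° − θ = 96.9102°

center=(-32.2297,-7.7052) T_A=(-40.4322,2.5876) T_B=(-21.0249,-0.8006) sweep=96.9102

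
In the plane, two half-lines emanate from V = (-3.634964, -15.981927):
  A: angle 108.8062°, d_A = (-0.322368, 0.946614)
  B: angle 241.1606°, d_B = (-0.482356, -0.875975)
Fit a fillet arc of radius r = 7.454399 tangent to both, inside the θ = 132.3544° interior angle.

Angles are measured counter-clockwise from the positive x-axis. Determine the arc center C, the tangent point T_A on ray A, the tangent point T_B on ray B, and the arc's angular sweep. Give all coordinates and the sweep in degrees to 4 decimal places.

center=(-11.7524,-15.2694) T_A=(-4.6960,-12.8663) T_B=(-5.2226,-18.8650) sweep=47.6456

bisector direction at 174.9834° = (-0.996169,0.087444)
center distance |VC| = r/sin(θ/2) = 7.454399/sin(66.1772°) = 8.148674
C = V + |VC|·bis = (-11.7524,-15.2694)
T_A = V + ((C−V)·d_A)·d_A = V + 3.2913·d_A = (-4.6960,-12.8663)
T_B = V + ((C−V)·d_B)·d_B = V + 3.2913·d_B = (-5.2226,-18.8650)
sweep = 180° − θ = 47.6456°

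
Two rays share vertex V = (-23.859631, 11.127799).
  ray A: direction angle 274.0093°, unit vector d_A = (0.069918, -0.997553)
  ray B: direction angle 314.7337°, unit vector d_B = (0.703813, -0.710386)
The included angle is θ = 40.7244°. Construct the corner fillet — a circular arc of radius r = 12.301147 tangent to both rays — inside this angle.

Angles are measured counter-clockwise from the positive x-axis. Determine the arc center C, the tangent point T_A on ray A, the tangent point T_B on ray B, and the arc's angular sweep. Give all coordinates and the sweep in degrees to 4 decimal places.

center=(-9.2712,-21.0747) T_A=(-21.5423,-21.9348) T_B=(-0.5327,-12.4170) sweep=139.2756

bisector direction at 294.3715° = (0.412651,-0.910889)
center distance |VC| = r/sin(θ/2) = 12.301147/sin(20.3622°) = 35.352836
C = V + |VC|·bis = (-9.2712,-21.0747)
T_A = V + ((C−V)·d_A)·d_A = V + 33.1437·d_A = (-21.5423,-21.9348)
T_B = V + ((C−V)·d_B)·d_B = V + 33.1437·d_B = (-0.5327,-12.4170)
sweep = 180° − θ = 139.2756°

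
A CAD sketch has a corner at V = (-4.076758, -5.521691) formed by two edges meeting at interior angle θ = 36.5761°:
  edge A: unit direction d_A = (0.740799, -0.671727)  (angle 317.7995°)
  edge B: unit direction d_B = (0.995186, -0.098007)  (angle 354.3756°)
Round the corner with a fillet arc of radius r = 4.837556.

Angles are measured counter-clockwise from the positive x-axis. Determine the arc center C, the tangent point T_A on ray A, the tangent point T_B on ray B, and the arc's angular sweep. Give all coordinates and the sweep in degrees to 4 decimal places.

bisector direction at 336.0876° = (0.914166,-0.405340)
center distance |VC| = r/sin(θ/2) = 4.837556/sin(18.2880°) = 15.416322
C = V + |VC|·bis = (10.0163,-11.7705)
T_A = V + ((C−V)·d_A)·d_A = V + 14.6377·d_A = (6.7668,-15.3542)
T_B = V + ((C−V)·d_B)·d_B = V + 14.6377·d_B = (10.4904,-6.9563)
sweep = 180° − θ = 143.4239°

center=(10.0163,-11.7705) T_A=(6.7668,-15.3542) T_B=(10.4904,-6.9563) sweep=143.4239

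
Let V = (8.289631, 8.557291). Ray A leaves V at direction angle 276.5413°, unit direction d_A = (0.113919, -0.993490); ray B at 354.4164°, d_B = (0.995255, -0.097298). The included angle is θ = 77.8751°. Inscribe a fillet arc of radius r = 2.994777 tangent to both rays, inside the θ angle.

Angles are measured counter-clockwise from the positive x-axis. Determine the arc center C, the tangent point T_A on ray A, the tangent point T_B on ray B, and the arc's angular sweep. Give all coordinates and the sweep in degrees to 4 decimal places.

center=(11.6872,5.2161) T_A=(8.7119,4.8749) T_B=(11.9785,8.1967) sweep=102.1249

bisector direction at 315.4789° = (0.712992,-0.701173)
center distance |VC| = r/sin(θ/2) = 2.994777/sin(38.9376°) = 4.765164
C = V + |VC|·bis = (11.6872,5.2161)
T_A = V + ((C−V)·d_A)·d_A = V + 3.7065·d_A = (8.7119,4.8749)
T_B = V + ((C−V)·d_B)·d_B = V + 3.7065·d_B = (11.9785,8.1967)
sweep = 180° − θ = 102.1249°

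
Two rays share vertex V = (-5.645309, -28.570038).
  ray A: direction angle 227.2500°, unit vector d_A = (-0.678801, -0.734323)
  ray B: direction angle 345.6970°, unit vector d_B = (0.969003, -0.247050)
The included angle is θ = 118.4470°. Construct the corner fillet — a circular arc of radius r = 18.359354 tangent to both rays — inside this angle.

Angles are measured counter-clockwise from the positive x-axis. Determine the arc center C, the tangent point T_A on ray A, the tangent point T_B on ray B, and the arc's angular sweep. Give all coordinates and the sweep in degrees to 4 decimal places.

bisector direction at 286.4735° = (0.283572,-0.958951)
center distance |VC| = r/sin(θ/2) = 18.359354/sin(59.2235°) = 21.368713
C = V + |VC|·bis = (0.4143,-49.0616)
T_A = V + ((C−V)·d_A)·d_A = V + 10.9342·d_A = (-13.0674,-36.5992)
T_B = V + ((C−V)·d_B)·d_B = V + 10.9342·d_B = (4.9499,-31.2713)
sweep = 180° − θ = 61.5530°

center=(0.4143,-49.0616) T_A=(-13.0674,-36.5992) T_B=(4.9499,-31.2713) sweep=61.5530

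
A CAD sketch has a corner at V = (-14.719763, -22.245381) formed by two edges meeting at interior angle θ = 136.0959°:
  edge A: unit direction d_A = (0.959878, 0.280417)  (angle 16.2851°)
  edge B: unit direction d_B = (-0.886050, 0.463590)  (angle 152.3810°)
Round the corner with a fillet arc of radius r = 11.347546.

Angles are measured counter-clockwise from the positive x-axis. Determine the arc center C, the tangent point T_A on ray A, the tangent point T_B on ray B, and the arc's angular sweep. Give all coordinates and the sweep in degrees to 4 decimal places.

bisector direction at 84.3331° = (0.098746,0.995113)
center distance |VC| = r/sin(θ/2) = 11.347546/sin(68.0480°) = 12.234590
C = V + |VC|·bis = (-13.5116,-10.0706)
T_A = V + ((C−V)·d_A)·d_A = V + 4.5737·d_A = (-10.3296,-20.9628)
T_B = V + ((C−V)·d_B)·d_B = V + 4.5737·d_B = (-18.7723,-20.1251)
sweep = 180° − θ = 43.9041°

center=(-13.5116,-10.0706) T_A=(-10.3296,-20.9628) T_B=(-18.7723,-20.1251) sweep=43.9041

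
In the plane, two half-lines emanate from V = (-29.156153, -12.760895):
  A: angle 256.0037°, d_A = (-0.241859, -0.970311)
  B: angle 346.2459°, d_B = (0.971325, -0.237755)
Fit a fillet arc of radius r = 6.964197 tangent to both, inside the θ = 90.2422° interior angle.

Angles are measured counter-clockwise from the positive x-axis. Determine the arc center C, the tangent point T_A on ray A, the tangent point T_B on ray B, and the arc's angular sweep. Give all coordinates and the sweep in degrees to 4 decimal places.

center=(-24.0760,-21.1742) T_A=(-30.8334,-19.4898) T_B=(-22.4202,-14.4097) sweep=89.7578

bisector direction at 301.1248° = (0.516904,-0.856043)
center distance |VC| = r/sin(θ/2) = 6.964197/sin(45.1211°) = 9.828111
C = V + |VC|·bis = (-24.0760,-21.1742)
T_A = V + ((C−V)·d_A)·d_A = V + 6.9348·d_A = (-30.8334,-19.4898)
T_B = V + ((C−V)·d_B)·d_B = V + 6.9348·d_B = (-22.4202,-14.4097)
sweep = 180° − θ = 89.7578°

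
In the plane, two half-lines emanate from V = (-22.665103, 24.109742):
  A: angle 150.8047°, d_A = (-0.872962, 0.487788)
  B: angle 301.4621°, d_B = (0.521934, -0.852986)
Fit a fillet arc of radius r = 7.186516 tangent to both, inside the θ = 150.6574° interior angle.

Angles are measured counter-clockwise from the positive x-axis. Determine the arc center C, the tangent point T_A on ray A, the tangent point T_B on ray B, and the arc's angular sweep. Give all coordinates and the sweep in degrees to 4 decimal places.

bisector direction at 226.1334° = (-0.692982,-0.720955)
center distance |VC| = r/sin(θ/2) = 7.186516/sin(75.3287°) = 7.428732
C = V + |VC|·bis = (-27.8131,18.7540)
T_A = V + ((C−V)·d_A)·d_A = V + 1.8815·d_A = (-24.3076,25.0275)
T_B = V + ((C−V)·d_B)·d_B = V + 1.8815·d_B = (-21.6831,22.5048)
sweep = 180° − θ = 29.3426°

center=(-27.8131,18.7540) T_A=(-24.3076,25.0275) T_B=(-21.6831,22.5048) sweep=29.3426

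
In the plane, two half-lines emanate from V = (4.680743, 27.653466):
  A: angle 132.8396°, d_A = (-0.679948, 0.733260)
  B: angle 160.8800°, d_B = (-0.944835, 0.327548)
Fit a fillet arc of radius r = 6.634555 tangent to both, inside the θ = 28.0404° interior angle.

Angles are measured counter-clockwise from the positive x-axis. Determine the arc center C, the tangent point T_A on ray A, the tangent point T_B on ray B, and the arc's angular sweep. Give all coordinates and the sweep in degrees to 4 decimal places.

bisector direction at 146.8598° = (-0.837335,0.546690)
center distance |VC| = r/sin(θ/2) = 6.634555/sin(14.0202°) = 27.385645
C = V + |VC|·bis = (-18.2502,42.6249)
T_A = V + ((C−V)·d_A)·d_A = V + 26.5698·d_A = (-13.3854,47.1361)
T_B = V + ((C−V)·d_B)·d_B = V + 26.5698·d_B = (-20.4234,36.3564)
sweep = 180° − θ = 151.9596°

center=(-18.2502,42.6249) T_A=(-13.3854,47.1361) T_B=(-20.4234,36.3564) sweep=151.9596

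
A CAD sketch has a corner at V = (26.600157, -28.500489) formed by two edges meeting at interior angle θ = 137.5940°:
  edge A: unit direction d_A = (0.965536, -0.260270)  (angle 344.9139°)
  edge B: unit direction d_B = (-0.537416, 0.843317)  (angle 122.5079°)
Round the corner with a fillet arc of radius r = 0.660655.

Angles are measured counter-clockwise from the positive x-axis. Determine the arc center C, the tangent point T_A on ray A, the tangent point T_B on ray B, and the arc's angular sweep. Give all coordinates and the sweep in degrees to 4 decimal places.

center=(27.0196,-27.9293) T_A=(26.8476,-28.5672) T_B=(26.4624,-28.2844) sweep=42.4060

bisector direction at 53.7109° = (0.591860,0.806041)
center distance |VC| = r/sin(θ/2) = 0.660655/sin(68.7970°) = 0.708625
C = V + |VC|·bis = (27.0196,-27.9293)
T_A = V + ((C−V)·d_A)·d_A = V + 0.2563·d_A = (26.8476,-28.5672)
T_B = V + ((C−V)·d_B)·d_B = V + 0.2563·d_B = (26.4624,-28.2844)
sweep = 180° − θ = 42.4060°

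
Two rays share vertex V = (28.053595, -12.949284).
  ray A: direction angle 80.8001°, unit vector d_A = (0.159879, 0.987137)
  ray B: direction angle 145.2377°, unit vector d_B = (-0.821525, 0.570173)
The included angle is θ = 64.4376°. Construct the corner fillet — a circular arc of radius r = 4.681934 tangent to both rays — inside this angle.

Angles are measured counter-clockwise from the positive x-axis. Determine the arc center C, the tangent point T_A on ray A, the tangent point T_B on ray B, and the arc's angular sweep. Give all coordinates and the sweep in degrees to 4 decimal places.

center=(24.6197,-4.8669) T_A=(29.2414,-5.6155) T_B=(21.9502,-8.7133) sweep=115.5624

bisector direction at 113.0189° = (-0.391035,0.920376)
center distance |VC| = r/sin(θ/2) = 4.681934/sin(32.2188°) = 8.781581
C = V + |VC|·bis = (24.6197,-4.8669)
T_A = V + ((C−V)·d_A)·d_A = V + 7.4294·d_A = (29.2414,-5.6155)
T_B = V + ((C−V)·d_B)·d_B = V + 7.4294·d_B = (21.9502,-8.7133)
sweep = 180° − θ = 115.5624°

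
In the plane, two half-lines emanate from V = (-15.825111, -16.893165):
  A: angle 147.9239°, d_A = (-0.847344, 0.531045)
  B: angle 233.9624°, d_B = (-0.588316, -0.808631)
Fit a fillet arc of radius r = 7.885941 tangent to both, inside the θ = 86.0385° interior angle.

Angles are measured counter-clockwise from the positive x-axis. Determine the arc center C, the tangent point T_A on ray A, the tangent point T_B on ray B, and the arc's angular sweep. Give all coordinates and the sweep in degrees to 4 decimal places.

center=(-27.1738,-19.0874) T_A=(-22.9860,-12.4053) T_B=(-20.7969,-23.7269) sweep=93.9615

bisector direction at 190.9432° = (-0.981816,-0.189835)
center distance |VC| = r/sin(θ/2) = 7.885941/sin(43.0192°) = 11.558827
C = V + |VC|·bis = (-27.1738,-19.0874)
T_A = V + ((C−V)·d_A)·d_A = V + 8.4509·d_A = (-22.9860,-12.4053)
T_B = V + ((C−V)·d_B)·d_B = V + 8.4509·d_B = (-20.7969,-23.7269)
sweep = 180° − θ = 93.9615°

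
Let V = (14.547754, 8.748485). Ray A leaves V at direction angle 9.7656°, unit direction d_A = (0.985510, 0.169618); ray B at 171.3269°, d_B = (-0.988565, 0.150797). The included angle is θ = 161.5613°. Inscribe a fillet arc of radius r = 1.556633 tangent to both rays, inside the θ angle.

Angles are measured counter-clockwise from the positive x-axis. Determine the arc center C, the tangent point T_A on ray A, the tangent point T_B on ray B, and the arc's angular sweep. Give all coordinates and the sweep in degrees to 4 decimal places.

center=(14.5327,10.3254) T_A=(14.7968,8.7913) T_B=(14.2980,8.7866) sweep=18.4387

bisector direction at 90.5463° = (-0.009534,0.999955)
center distance |VC| = r/sin(θ/2) = 1.556633/sin(80.7806°) = 1.577004
C = V + |VC|·bis = (14.5327,10.3254)
T_A = V + ((C−V)·d_A)·d_A = V + 0.2527·d_A = (14.7968,8.7913)
T_B = V + ((C−V)·d_B)·d_B = V + 0.2527·d_B = (14.2980,8.7866)
sweep = 180° − θ = 18.4387°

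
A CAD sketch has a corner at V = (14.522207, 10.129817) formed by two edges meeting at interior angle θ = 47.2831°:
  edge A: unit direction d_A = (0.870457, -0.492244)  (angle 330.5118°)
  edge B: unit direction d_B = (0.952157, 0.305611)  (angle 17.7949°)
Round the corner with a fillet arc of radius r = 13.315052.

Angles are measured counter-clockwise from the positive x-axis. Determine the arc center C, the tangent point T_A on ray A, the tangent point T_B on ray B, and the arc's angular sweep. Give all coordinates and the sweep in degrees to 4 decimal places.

bisector direction at 354.1533° = (0.994798,-0.101866)
center distance |VC| = r/sin(θ/2) = 13.315052/sin(23.6415°) = 33.203504
C = V + |VC|·bis = (47.5530,6.7475)
T_A = V + ((C−V)·d_A)·d_A = V + 30.4168·d_A = (40.9987,-4.8427)
T_B = V + ((C−V)·d_B)·d_B = V + 30.4168·d_B = (43.4838,19.4255)
sweep = 180° − θ = 132.7169°

center=(47.5530,6.7475) T_A=(40.9987,-4.8427) T_B=(43.4838,19.4255) sweep=132.7169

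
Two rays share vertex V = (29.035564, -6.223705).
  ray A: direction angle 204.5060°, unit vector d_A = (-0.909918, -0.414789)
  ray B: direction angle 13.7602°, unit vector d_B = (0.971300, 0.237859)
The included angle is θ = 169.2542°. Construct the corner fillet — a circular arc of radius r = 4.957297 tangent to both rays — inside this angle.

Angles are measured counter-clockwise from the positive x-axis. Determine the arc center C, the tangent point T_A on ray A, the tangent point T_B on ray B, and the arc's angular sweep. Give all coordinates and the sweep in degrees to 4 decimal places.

bisector direction at 289.1331° = (0.327764,-0.944760)
center distance |VC| = r/sin(θ/2) = 4.957297/sin(84.6271°) = 4.979174
C = V + |VC|·bis = (30.6676,-10.9278)
T_A = V + ((C−V)·d_A)·d_A = V + 0.4662·d_A = (28.6113,-6.4171)
T_B = V + ((C−V)·d_B)·d_B = V + 0.4662·d_B = (29.4884,-6.1128)
sweep = 180° − θ = 10.7458°

center=(30.6676,-10.9278) T_A=(28.6113,-6.4171) T_B=(29.4884,-6.1128) sweep=10.7458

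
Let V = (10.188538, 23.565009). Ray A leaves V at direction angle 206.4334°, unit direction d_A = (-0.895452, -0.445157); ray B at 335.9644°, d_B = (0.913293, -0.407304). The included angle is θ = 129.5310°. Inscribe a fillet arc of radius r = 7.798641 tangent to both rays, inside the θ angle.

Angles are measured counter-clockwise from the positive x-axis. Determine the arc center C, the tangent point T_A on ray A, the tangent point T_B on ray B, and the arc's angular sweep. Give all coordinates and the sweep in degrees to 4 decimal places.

bisector direction at 271.1989° = (0.020923,-0.999781)
center distance |VC| = r/sin(θ/2) = 7.798641/sin(64.7655°) = 8.621374
C = V + |VC|·bis = (10.3689,14.9455)
T_A = V + ((C−V)·d_A)·d_A = V + 3.6755·d_A = (6.8973,21.9288)
T_B = V + ((C−V)·d_B)·d_B = V + 3.6755·d_B = (13.5453,22.0680)
sweep = 180° − θ = 50.4690°

center=(10.3689,14.9455) T_A=(6.8973,21.9288) T_B=(13.5453,22.0680) sweep=50.4690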